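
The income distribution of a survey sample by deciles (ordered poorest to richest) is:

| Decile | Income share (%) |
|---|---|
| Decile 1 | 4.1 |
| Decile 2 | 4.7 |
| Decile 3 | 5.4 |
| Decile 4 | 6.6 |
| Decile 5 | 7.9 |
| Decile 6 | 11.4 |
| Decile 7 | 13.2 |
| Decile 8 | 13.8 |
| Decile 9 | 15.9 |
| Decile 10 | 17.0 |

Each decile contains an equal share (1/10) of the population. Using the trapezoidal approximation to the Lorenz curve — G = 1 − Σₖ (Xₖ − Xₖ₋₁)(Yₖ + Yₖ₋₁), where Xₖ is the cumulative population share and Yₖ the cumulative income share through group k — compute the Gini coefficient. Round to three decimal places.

Cumulative income shares Yₖ: 0.0410, 0.0880, 0.1420, 0.2080, 0.2870, 0.4010, 0.5330, 0.6710, 0.8300, 1.0000
Σ (Xₖ−Xₖ₋₁)(Yₖ+Yₖ₋₁) = (1/10)(0.0410+0.0000) + (1/10)(0.0880+0.0410) + (1/10)(0.1420+0.0880) + (1/10)(0.2080+0.1420) + (1/10)(0.2870+0.2080) + (1/10)(0.4010+0.2870) + (1/10)(0.5330+0.4010) + (1/10)(0.6710+0.5330) + (1/10)(0.8300+0.6710) + (1/10)(1.0000+0.8300)
  = 0.0041 + 0.0129 + 0.0230 + 0.0350 + 0.0495 + 0.0688 + 0.0934 + 0.1204 + 0.1501 + 0.1830 = 0.7402
G = 1 − 0.7402 = 0.2598

0.260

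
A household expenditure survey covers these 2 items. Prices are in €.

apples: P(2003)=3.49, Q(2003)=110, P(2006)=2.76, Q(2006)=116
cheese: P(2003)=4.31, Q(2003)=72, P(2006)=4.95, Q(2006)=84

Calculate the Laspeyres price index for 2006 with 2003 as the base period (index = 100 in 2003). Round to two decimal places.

Laspeyres price index uses base-period quantities as weights.
ΣP(2006)·Q(2003) = 2.76×110 + 4.95×72 = 303.6 + 356.4 = 660
ΣP(2003)·Q(2003) = 3.49×110 + 4.31×72 = 383.9 + 310.32 = 694.22
Index = 660 / 694.22 × 100 = 95.0707

95.07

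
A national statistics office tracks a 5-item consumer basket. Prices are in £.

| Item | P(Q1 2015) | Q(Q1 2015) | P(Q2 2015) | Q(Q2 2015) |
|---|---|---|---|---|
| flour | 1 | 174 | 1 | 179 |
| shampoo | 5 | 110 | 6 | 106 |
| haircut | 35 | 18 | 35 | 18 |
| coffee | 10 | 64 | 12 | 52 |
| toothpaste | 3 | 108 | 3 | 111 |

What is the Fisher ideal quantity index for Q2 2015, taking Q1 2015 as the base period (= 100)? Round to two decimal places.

94.27

Laspeyres component (base-period weights):
ΣP(Q1 2015)Q(Q2 2015) = 1×179 + 5×106 + 35×18 + 10×52 + 3×111 = 179 + 530 + 630 + 520 + 333 = 2192
ΣP(Q1 2015)Q(Q1 2015) = 1×174 + 5×110 + 35×18 + 10×64 + 3×108 = 174 + 550 + 630 + 640 + 324 = 2318
L = 2192 / 2318 × 100 = 94.5643
Paasche component (current-period weights):
ΣP(Q2 2015)Q(Q2 2015) = 1×179 + 6×106 + 35×18 + 12×52 + 3×111 = 179 + 636 + 630 + 624 + 333 = 2402
ΣP(Q2 2015)Q(Q1 2015) = 1×174 + 6×110 + 35×18 + 12×64 + 3×108 = 174 + 660 + 630 + 768 + 324 = 2556
P = 2402 / 2556 × 100 = 93.9750
Fisher = √(L × P) = √(94.5643 × 93.9750) = 94.2692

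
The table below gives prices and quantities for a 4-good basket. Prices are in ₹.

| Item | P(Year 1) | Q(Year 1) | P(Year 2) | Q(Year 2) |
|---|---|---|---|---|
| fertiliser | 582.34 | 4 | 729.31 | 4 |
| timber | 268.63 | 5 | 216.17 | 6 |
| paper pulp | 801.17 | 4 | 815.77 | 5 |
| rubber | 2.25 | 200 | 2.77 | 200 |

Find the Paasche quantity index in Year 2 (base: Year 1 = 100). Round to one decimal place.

113.2

Paasche quantity index uses current-period prices as weights.
ΣP(Year 2)·Q(Year 2) = 729.31×4 + 216.17×6 + 815.77×5 + 2.77×200 = 2917.24 + 1297.02 + 4078.85 + 554 = 8847.11
ΣP(Year 2)·Q(Year 1) = 729.31×4 + 216.17×5 + 815.77×4 + 2.77×200 = 2917.24 + 1080.85 + 3263.08 + 554 = 7815.17
Index = 8847.11 / 7815.17 × 100 = 113.2043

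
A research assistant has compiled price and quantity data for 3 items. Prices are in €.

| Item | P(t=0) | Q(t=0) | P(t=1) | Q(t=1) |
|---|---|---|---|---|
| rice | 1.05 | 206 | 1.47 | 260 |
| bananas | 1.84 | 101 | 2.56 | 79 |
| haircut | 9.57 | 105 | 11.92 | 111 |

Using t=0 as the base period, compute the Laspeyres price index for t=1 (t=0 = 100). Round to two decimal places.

128.86

Laspeyres price index uses base-period quantities as weights.
ΣP(t=1)·Q(t=0) = 1.47×206 + 2.56×101 + 11.92×105 = 302.82 + 258.56 + 1251.6 = 1812.98
ΣP(t=0)·Q(t=0) = 1.05×206 + 1.84×101 + 9.57×105 = 216.3 + 185.84 + 1004.85 = 1406.99
Index = 1812.98 / 1406.99 × 100 = 128.8552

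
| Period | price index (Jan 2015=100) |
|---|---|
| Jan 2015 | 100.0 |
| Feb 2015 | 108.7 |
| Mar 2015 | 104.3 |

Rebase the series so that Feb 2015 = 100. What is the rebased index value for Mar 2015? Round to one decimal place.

Rebased(Mar 2015) = 104.3 / 108.7 × 100 = 95.9522

96.0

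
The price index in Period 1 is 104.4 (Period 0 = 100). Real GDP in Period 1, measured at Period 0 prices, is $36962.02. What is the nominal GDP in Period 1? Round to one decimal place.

38588.3

Nominal = Real × (Index/100) = 36962.02 × (104.4/100)
        = 36962.02 × 1.044 = 38588.3489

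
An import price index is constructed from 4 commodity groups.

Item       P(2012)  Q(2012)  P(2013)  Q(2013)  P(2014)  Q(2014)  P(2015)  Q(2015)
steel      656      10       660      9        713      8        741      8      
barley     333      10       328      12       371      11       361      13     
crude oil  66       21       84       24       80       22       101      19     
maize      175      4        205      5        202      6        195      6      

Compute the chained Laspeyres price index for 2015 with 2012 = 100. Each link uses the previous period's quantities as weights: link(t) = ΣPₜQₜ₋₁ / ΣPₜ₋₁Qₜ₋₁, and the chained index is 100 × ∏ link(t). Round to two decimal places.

115.84

Link 2012→2013:
ΣP(2013)Q(2012) = 660×10 + 328×10 + 84×21 + 205×4 = 6600 + 3280 + 1764 + 820 = 12464
ΣP(2012)Q(2012) = 656×10 + 333×10 + 66×21 + 175×4 = 6560 + 3330 + 1386 + 700 = 11976
link = 12464/11976 = 1.040748
Link 2013→2014:
ΣP(2014)Q(2013) = 713×9 + 371×12 + 80×24 + 202×5 = 6417 + 4452 + 1920 + 1010 = 13799
ΣP(2013)Q(2013) = 660×9 + 328×12 + 84×24 + 205×5 = 5940 + 3936 + 2016 + 1025 = 12917
link = 13799/12917 = 1.068282
Link 2014→2015:
ΣP(2015)Q(2014) = 741×8 + 361×11 + 101×22 + 195×6 = 5928 + 3971 + 2222 + 1170 = 13291
ΣP(2014)Q(2014) = 713×8 + 371×11 + 80×22 + 202×6 = 5704 + 4081 + 1760 + 1212 = 12757
link = 13291/12757 = 1.041859
Chained index = 100 × 1.040748 × 1.068282 × 1.041859 = 115.8352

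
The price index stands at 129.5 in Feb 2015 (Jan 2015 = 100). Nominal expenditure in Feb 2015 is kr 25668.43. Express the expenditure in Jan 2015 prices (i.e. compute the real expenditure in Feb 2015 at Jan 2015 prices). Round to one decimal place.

19821.2

Real = Nominal ÷ (Index/100) = 25668.43 ÷ (129.5/100)
     = 25668.43 ÷ 1.295 = 19821.1815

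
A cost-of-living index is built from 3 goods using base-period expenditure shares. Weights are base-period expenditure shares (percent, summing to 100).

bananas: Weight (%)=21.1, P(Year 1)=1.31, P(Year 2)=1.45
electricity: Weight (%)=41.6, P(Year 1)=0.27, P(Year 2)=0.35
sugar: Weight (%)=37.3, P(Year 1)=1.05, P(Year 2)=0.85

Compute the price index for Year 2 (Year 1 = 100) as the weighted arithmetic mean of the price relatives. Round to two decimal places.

107.48

bananas: 21.1 × (1.45/1.31) = 21.1 × 1.106870 = 23.3550
electricity: 41.6 × (0.35/0.27) = 41.6 × 1.296296 = 53.9259
sugar: 37.3 × (0.85/1.05) = 37.3 × 0.809524 = 30.1952
Index = Σ wᵢ·(p₁ᵢ/p₀ᵢ) = 23.3550 + 53.9259 + 30.1952 = 107.4761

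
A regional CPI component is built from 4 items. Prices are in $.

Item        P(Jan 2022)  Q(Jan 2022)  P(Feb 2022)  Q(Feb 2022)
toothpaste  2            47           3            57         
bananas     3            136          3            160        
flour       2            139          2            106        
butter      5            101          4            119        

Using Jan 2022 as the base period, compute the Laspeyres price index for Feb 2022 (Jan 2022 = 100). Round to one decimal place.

95.8

Laspeyres price index uses base-period quantities as weights.
ΣP(Feb 2022)·Q(Jan 2022) = 3×47 + 3×136 + 2×139 + 4×101 = 141 + 408 + 278 + 404 = 1231
ΣP(Jan 2022)·Q(Jan 2022) = 2×47 + 3×136 + 2×139 + 5×101 = 94 + 408 + 278 + 505 = 1285
Index = 1231 / 1285 × 100 = 95.7977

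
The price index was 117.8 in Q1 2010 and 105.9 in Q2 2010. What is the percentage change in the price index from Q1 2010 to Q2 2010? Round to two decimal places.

Change = (105.9 − 117.8) / 117.8 × 100
       = -11.9 / 117.8 × 100 = -10.1019%

-10.10%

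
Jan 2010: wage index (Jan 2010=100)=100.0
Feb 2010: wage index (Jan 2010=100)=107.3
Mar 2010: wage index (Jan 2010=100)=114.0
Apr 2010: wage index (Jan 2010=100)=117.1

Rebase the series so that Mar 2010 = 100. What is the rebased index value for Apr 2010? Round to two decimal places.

Rebased(Apr 2010) = 117.1 / 114.0 × 100 = 102.7193

102.72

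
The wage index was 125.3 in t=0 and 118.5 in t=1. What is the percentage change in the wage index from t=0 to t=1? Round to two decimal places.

-5.43%

Change = (118.5 − 125.3) / 125.3 × 100
       = -6.8 / 125.3 × 100 = -5.4270%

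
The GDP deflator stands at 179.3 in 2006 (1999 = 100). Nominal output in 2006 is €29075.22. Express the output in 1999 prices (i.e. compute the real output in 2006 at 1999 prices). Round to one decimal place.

16216.0

Real = Nominal ÷ (Index/100) = 29075.22 ÷ (179.3/100)
     = 29075.22 ÷ 1.793 = 16215.9621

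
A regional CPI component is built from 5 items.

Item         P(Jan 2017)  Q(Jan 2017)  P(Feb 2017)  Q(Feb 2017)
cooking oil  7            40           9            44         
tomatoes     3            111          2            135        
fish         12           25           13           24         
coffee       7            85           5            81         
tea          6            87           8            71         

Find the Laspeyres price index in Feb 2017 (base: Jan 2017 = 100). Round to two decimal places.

99.90

Laspeyres price index uses base-period quantities as weights.
ΣP(Feb 2017)·Q(Jan 2017) = 9×40 + 2×111 + 13×25 + 5×85 + 8×87 = 360 + 222 + 325 + 425 + 696 = 2028
ΣP(Jan 2017)·Q(Jan 2017) = 7×40 + 3×111 + 12×25 + 7×85 + 6×87 = 280 + 333 + 300 + 595 + 522 = 2030
Index = 2028 / 2030 × 100 = 99.9015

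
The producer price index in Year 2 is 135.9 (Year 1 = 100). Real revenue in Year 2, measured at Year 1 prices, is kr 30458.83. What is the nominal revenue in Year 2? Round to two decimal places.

Nominal = Real × (Index/100) = 30458.83 × (135.9/100)
        = 30458.83 × 1.359 = 41393.5500

41393.55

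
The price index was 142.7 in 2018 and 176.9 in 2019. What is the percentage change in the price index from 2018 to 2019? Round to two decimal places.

23.97%

Change = (176.9 − 142.7) / 142.7 × 100
       = 34.2 / 142.7 × 100 = 23.9664%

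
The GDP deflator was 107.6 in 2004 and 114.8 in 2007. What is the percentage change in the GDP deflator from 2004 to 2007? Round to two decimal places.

6.69%

Change = (114.8 − 107.6) / 107.6 × 100
       = 7.2 / 107.6 × 100 = 6.6914%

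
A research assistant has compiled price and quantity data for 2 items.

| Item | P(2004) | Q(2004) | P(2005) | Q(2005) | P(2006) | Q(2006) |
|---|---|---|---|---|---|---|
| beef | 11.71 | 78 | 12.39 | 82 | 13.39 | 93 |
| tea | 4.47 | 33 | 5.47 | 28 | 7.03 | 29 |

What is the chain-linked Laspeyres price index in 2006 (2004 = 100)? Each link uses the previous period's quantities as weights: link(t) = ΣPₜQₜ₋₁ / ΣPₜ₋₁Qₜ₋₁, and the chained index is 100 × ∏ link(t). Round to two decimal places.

119.73

Link 2004→2005:
ΣP(2005)Q(2004) = 12.39×78 + 5.47×33 = 966.42 + 180.51 = 1146.93
ΣP(2004)Q(2004) = 11.71×78 + 4.47×33 = 913.38 + 147.51 = 1060.89
link = 1146.93/1060.89 = 1.081102
Link 2005→2006:
ΣP(2006)Q(2005) = 13.39×82 + 7.03×28 = 1097.98 + 196.84 = 1294.82
ΣP(2005)Q(2005) = 12.39×82 + 5.47×28 = 1015.98 + 153.16 = 1169.14
link = 1294.82/1169.14 = 1.107498
Chained index = 100 × 1.081102 × 1.107498 = 119.7318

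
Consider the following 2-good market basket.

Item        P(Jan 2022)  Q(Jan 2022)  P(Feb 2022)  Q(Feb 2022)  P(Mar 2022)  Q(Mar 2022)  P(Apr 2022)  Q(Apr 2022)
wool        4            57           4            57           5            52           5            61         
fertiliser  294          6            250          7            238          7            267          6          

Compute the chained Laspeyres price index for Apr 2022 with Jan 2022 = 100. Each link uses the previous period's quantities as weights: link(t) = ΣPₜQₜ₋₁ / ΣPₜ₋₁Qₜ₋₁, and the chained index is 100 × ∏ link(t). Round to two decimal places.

Link Jan 2022→Feb 2022:
ΣP(Feb 2022)Q(Jan 2022) = 4×57 + 250×6 = 228 + 1500 = 1728
ΣP(Jan 2022)Q(Jan 2022) = 4×57 + 294×6 = 228 + 1764 = 1992
link = 1728/1992 = 0.867470
Link Feb 2022→Mar 2022:
ΣP(Mar 2022)Q(Feb 2022) = 5×57 + 238×7 = 285 + 1666 = 1951
ΣP(Feb 2022)Q(Feb 2022) = 4×57 + 250×7 = 228 + 1750 = 1978
link = 1951/1978 = 0.986350
Link Mar 2022→Apr 2022:
ΣP(Apr 2022)Q(Mar 2022) = 5×52 + 267×7 = 260 + 1869 = 2129
ΣP(Mar 2022)Q(Mar 2022) = 5×52 + 238×7 = 260 + 1666 = 1926
link = 2129/1926 = 1.105400
Chained index = 100 × 0.867470 × 0.986350 × 1.105400 = 94.5812

94.58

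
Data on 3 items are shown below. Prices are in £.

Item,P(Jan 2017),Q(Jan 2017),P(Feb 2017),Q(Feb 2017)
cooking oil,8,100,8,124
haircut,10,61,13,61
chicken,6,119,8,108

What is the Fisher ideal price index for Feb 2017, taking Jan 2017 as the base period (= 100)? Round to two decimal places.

118.77

Laspeyres component (base-period weights):
ΣP(Feb 2017)Q(Jan 2017) = 8×100 + 13×61 + 8×119 = 800 + 793 + 952 = 2545
ΣP(Jan 2017)Q(Jan 2017) = 8×100 + 10×61 + 6×119 = 800 + 610 + 714 = 2124
L = 2545 / 2124 × 100 = 119.8211
Paasche component (current-period weights):
ΣP(Feb 2017)Q(Feb 2017) = 8×124 + 13×61 + 8×108 = 992 + 793 + 864 = 2649
ΣP(Jan 2017)Q(Feb 2017) = 8×124 + 10×61 + 6×108 = 992 + 610 + 648 = 2250
P = 2649 / 2250 × 100 = 117.7333
Fisher = √(L × P) = √(119.8211 × 117.7333) = 118.7726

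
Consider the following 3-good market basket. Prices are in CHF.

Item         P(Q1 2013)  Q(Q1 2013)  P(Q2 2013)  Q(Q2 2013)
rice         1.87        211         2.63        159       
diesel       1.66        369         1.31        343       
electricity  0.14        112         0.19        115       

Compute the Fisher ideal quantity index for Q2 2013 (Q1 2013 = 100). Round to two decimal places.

Laspeyres component (base-period weights):
ΣP(Q1 2013)Q(Q2 2013) = 1.87×159 + 1.66×343 + 0.14×115 = 297.33 + 569.38 + 16.1 = 882.81
ΣP(Q1 2013)Q(Q1 2013) = 1.87×211 + 1.66×369 + 0.14×112 = 394.57 + 612.54 + 15.68 = 1022.79
L = 882.81 / 1022.79 × 100 = 86.3139
Paasche component (current-period weights):
ΣP(Q2 2013)Q(Q2 2013) = 2.63×159 + 1.31×343 + 0.19×115 = 418.17 + 449.33 + 21.85 = 889.35
ΣP(Q2 2013)Q(Q1 2013) = 2.63×211 + 1.31×369 + 0.19×112 = 554.93 + 483.39 + 21.28 = 1059.6
P = 889.35 / 1059.6 × 100 = 83.9326
Fisher = √(L × P) = √(86.3139 × 83.9326) = 85.1149

85.11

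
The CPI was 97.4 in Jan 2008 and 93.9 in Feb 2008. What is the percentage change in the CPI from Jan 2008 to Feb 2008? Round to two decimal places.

-3.59%

Change = (93.9 − 97.4) / 97.4 × 100
       = -3.5 / 97.4 × 100 = -3.5934%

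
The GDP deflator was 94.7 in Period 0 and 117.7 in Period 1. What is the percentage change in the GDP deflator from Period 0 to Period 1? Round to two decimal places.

Change = (117.7 − 94.7) / 94.7 × 100
       = 23.0 / 94.7 × 100 = 24.2872%

24.29%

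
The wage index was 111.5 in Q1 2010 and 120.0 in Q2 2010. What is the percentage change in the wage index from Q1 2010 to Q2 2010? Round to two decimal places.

Change = (120.0 − 111.5) / 111.5 × 100
       = 8.5 / 111.5 × 100 = 7.6233%

7.62%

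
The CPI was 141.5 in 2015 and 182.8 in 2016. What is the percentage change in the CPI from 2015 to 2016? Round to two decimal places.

29.19%

Change = (182.8 − 141.5) / 141.5 × 100
       = 41.3 / 141.5 × 100 = 29.1873%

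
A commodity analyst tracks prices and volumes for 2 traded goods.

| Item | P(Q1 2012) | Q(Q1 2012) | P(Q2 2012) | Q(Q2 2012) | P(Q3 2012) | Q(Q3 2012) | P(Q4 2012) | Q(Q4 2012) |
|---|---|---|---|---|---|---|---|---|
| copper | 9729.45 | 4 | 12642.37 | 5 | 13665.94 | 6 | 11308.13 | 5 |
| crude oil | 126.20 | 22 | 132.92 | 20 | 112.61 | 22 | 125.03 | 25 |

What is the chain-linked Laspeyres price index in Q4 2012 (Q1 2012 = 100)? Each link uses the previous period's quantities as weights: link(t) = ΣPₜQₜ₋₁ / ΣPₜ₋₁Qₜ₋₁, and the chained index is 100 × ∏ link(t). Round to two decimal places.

Link Q1 2012→Q2 2012:
ΣP(Q2 2012)Q(Q1 2012) = 12642.37×4 + 132.92×22 = 50569.48 + 2924.24 = 53493.72
ΣP(Q1 2012)Q(Q1 2012) = 9729.45×4 + 126.20×22 = 38917.8 + 2776.4 = 41694.2
link = 53493.72/41694.2 = 1.283001
Link Q2 2012→Q3 2012:
ΣP(Q3 2012)Q(Q2 2012) = 13665.94×5 + 112.61×20 = 68329.7 + 2252.2 = 70581.9
ΣP(Q2 2012)Q(Q2 2012) = 12642.37×5 + 132.92×20 = 63211.85 + 2658.4 = 65870.25
link = 70581.9/65870.25 = 1.071529
Link Q3 2012→Q4 2012:
ΣP(Q4 2012)Q(Q3 2012) = 11308.13×6 + 125.03×22 = 67848.78 + 2750.66 = 70599.44
ΣP(Q3 2012)Q(Q3 2012) = 13665.94×6 + 112.61×22 = 81995.64 + 2477.42 = 84473.06
link = 70599.44/84473.06 = 0.835763
Chained index = 100 × 1.283001 × 1.071529 × 0.835763 = 114.8985

114.90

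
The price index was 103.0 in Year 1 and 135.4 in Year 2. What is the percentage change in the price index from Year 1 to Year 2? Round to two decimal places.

Change = (135.4 − 103.0) / 103.0 × 100
       = 32.4 / 103.0 × 100 = 31.4563%

31.46%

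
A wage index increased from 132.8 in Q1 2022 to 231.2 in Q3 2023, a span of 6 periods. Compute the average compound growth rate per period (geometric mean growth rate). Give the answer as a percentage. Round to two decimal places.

Growth factor = (231.2/132.8)^(1/6) = (1.740964)^(1/6) = 1.096811
Growth rate = 1.096811 − 1 = 0.096811 = 9.6811%

9.68%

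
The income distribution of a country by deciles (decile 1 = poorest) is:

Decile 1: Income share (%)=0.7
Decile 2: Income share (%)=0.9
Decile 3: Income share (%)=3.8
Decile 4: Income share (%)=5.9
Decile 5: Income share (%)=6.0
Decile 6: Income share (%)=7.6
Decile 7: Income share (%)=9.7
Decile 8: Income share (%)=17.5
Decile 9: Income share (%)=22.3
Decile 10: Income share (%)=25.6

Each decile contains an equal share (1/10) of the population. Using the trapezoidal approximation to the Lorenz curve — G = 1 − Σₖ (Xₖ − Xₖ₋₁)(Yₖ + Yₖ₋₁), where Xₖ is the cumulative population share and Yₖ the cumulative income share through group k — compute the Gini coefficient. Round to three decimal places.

0.455

Cumulative income shares Yₖ: 0.0070, 0.0160, 0.0540, 0.1130, 0.1730, 0.2490, 0.3460, 0.5210, 0.7440, 1.0000
Σ (Xₖ−Xₖ₋₁)(Yₖ+Yₖ₋₁) = (1/10)(0.0070+0.0000) + (1/10)(0.0160+0.0070) + (1/10)(0.0540+0.0160) + (1/10)(0.1130+0.0540) + (1/10)(0.1730+0.1130) + (1/10)(0.2490+0.1730) + (1/10)(0.3460+0.2490) + (1/10)(0.5210+0.3460) + (1/10)(0.7440+0.5210) + (1/10)(1.0000+0.7440)
  = 0.0007 + 0.0023 + 0.0070 + 0.0167 + 0.0286 + 0.0422 + 0.0595 + 0.0867 + 0.1265 + 0.1744 = 0.5446
G = 1 − 0.5446 = 0.4554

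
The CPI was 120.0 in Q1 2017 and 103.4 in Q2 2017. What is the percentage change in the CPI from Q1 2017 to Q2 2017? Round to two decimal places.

Change = (103.4 − 120.0) / 120.0 × 100
       = -16.6 / 120.0 × 100 = -13.8333%

-13.83%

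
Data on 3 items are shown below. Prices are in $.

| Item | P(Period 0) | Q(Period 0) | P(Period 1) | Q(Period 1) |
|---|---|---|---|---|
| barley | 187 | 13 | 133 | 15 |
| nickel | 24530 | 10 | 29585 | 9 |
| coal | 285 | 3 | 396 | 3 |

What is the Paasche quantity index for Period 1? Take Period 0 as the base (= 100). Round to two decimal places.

90.19

Paasche quantity index uses current-period prices as weights.
ΣP(Period 1)·Q(Period 1) = 133×15 + 29585×9 + 396×3 = 1995 + 266265 + 1188 = 269448
ΣP(Period 1)·Q(Period 0) = 133×13 + 29585×10 + 396×3 = 1729 + 295850 + 1188 = 298767
Index = 269448 / 298767 × 100 = 90.1867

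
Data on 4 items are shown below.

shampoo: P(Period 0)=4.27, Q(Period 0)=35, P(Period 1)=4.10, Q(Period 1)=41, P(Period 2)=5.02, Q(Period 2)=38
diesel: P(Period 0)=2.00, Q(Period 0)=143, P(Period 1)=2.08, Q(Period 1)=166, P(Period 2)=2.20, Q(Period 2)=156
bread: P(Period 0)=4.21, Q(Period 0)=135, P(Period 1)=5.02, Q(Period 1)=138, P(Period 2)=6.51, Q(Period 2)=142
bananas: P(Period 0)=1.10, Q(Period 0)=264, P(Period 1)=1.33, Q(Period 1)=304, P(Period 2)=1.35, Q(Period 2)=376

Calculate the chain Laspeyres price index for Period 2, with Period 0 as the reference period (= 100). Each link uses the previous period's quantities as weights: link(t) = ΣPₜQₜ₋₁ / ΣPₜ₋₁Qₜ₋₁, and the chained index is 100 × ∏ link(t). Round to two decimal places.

132.56

Link Period 0→Period 1:
ΣP(Period 1)Q(Period 0) = 4.10×35 + 2.08×143 + 5.02×135 + 1.33×264 = 143.5 + 297.44 + 677.7 + 351.12 = 1469.76
ΣP(Period 0)Q(Period 0) = 4.27×35 + 2.00×143 + 4.21×135 + 1.10×264 = 149.45 + 286 + 568.35 + 290.4 = 1294.2
link = 1469.76/1294.2 = 1.135651
Link Period 1→Period 2:
ΣP(Period 2)Q(Period 1) = 5.02×41 + 2.20×166 + 6.51×138 + 1.35×304 = 205.82 + 365.2 + 898.38 + 410.4 = 1879.8
ΣP(Period 1)Q(Period 1) = 4.10×41 + 2.08×166 + 5.02×138 + 1.33×304 = 168.1 + 345.28 + 692.76 + 404.32 = 1610.46
link = 1879.8/1610.46 = 1.167244
Chained index = 100 × 1.135651 × 1.167244 = 132.5582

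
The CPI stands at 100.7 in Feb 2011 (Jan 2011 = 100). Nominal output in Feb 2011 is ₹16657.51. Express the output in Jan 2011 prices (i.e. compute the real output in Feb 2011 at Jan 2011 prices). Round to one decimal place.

16541.7

Real = Nominal ÷ (Index/100) = 16657.51 ÷ (100.7/100)
     = 16657.51 ÷ 1.007 = 16541.7180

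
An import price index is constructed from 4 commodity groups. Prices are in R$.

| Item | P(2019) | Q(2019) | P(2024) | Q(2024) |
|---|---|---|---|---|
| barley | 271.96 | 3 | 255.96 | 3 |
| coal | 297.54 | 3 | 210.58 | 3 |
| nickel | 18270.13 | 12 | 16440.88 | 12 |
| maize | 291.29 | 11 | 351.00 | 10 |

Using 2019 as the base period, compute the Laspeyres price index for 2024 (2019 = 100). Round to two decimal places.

Laspeyres price index uses base-period quantities as weights.
ΣP(2024)·Q(2019) = 255.96×3 + 210.58×3 + 16440.88×12 + 351.00×11 = 767.88 + 631.74 + 197290.56 + 3861 = 202551.18
ΣP(2019)·Q(2019) = 271.96×3 + 297.54×3 + 18270.13×12 + 291.29×11 = 815.88 + 892.62 + 219241.56 + 3204.19 = 224154.25
Index = 202551.18 / 224154.25 × 100 = 90.3624

90.36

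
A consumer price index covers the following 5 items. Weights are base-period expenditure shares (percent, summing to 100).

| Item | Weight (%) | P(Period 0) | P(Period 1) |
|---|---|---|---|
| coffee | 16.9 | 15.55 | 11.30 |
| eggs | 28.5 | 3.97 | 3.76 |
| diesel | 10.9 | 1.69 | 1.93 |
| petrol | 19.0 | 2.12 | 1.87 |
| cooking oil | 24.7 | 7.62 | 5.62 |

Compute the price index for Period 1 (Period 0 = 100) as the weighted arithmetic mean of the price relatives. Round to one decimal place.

86.7

coffee: 16.9 × (11.30/15.55) = 16.9 × 0.726688 = 12.2810
eggs: 28.5 × (3.76/3.97) = 28.5 × 0.947103 = 26.9924
diesel: 10.9 × (1.93/1.69) = 10.9 × 1.142012 = 12.4479
petrol: 19.0 × (1.87/2.12) = 19.0 × 0.882075 = 16.7594
cooking oil: 24.7 × (5.62/7.62) = 24.7 × 0.737533 = 18.2171
Index = Σ wᵢ·(p₁ᵢ/p₀ᵢ) = 12.2810 + 26.9924 + 12.4479 + 16.7594 + 18.2171 = 86.6979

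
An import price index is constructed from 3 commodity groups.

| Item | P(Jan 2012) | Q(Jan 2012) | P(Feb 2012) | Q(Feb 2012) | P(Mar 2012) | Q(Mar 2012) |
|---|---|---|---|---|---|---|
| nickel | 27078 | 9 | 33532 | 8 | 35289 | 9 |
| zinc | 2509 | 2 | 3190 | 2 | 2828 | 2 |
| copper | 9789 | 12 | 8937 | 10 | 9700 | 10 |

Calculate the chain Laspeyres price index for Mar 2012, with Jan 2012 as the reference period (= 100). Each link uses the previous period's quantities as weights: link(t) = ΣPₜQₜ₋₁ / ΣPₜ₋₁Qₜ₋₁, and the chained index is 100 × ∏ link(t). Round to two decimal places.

119.98

Link Jan 2012→Feb 2012:
ΣP(Feb 2012)Q(Jan 2012) = 33532×9 + 3190×2 + 8937×12 = 301788 + 6380 + 107244 = 415412
ΣP(Jan 2012)Q(Jan 2012) = 27078×9 + 2509×2 + 9789×12 = 243702 + 5018 + 117468 = 366188
link = 415412/366188 = 1.134423
Link Feb 2012→Mar 2012:
ΣP(Mar 2012)Q(Feb 2012) = 35289×8 + 2828×2 + 9700×10 = 282312 + 5656 + 97000 = 384968
ΣP(Feb 2012)Q(Feb 2012) = 33532×8 + 3190×2 + 8937×10 = 268256 + 6380 + 89370 = 364006
link = 384968/364006 = 1.057587
Chained index = 100 × 1.134423 × 1.057587 = 119.9751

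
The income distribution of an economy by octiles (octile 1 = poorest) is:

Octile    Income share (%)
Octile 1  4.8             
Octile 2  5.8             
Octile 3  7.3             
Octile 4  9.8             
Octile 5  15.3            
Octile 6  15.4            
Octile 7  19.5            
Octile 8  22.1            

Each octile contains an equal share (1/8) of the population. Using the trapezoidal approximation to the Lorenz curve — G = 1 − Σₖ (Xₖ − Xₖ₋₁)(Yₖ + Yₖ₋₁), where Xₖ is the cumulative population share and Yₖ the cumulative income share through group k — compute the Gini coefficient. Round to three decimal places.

0.274

Cumulative income shares Yₖ: 0.0480, 0.1060, 0.1790, 0.2770, 0.4300, 0.5840, 0.7790, 1.0000
Σ (Xₖ−Xₖ₋₁)(Yₖ+Yₖ₋₁) = (1/8)(0.0480+0.0000) + (1/8)(0.1060+0.0480) + (1/8)(0.1790+0.1060) + (1/8)(0.2770+0.1790) + (1/8)(0.4300+0.2770) + (1/8)(0.5840+0.4300) + (1/8)(0.7790+0.5840) + (1/8)(1.0000+0.7790)
  = 0.0060 + 0.0192 + 0.0356 + 0.0570 + 0.0884 + 0.1268 + 0.1704 + 0.2224 = 0.7258
G = 1 − 0.7258 = 0.2742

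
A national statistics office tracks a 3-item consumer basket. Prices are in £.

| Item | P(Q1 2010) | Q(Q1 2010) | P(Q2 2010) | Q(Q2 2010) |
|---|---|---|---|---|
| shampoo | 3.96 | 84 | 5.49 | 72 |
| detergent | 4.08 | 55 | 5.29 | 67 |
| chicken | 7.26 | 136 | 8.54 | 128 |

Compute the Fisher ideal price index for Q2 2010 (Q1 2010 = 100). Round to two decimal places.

Laspeyres component (base-period weights):
ΣP(Q2 2010)Q(Q1 2010) = 5.49×84 + 5.29×55 + 8.54×136 = 461.16 + 290.95 + 1161.44 = 1913.55
ΣP(Q1 2010)Q(Q1 2010) = 3.96×84 + 4.08×55 + 7.26×136 = 332.64 + 224.4 + 987.36 = 1544.4
L = 1913.55 / 1544.4 × 100 = 123.9025
Paasche component (current-period weights):
ΣP(Q2 2010)Q(Q2 2010) = 5.49×72 + 5.29×67 + 8.54×128 = 395.28 + 354.43 + 1093.12 = 1842.83
ΣP(Q1 2010)Q(Q2 2010) = 3.96×72 + 4.08×67 + 7.26×128 = 285.12 + 273.36 + 929.28 = 1487.76
P = 1842.83 / 1487.76 × 100 = 123.8661
Fisher = √(L × P) = √(123.9025 × 123.8661) = 123.8843

123.88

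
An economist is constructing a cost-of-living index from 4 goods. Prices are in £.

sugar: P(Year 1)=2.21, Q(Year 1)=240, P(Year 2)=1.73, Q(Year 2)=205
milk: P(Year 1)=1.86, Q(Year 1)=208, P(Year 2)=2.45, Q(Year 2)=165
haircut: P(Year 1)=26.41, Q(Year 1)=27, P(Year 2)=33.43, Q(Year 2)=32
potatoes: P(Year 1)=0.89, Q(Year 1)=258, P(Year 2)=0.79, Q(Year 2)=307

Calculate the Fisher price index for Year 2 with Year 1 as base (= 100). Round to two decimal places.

109.74

Laspeyres component (base-period weights):
ΣP(Year 2)Q(Year 1) = 1.73×240 + 2.45×208 + 33.43×27 + 0.79×258 = 415.2 + 509.6 + 902.61 + 203.82 = 2031.23
ΣP(Year 1)Q(Year 1) = 2.21×240 + 1.86×208 + 26.41×27 + 0.89×258 = 530.4 + 386.88 + 713.07 + 229.62 = 1859.97
L = 2031.23 / 1859.97 × 100 = 109.2077
Paasche component (current-period weights):
ΣP(Year 2)Q(Year 2) = 1.73×205 + 2.45×165 + 33.43×32 + 0.79×307 = 354.65 + 404.25 + 1069.76 + 242.53 = 2071.19
ΣP(Year 1)Q(Year 2) = 2.21×205 + 1.86×165 + 26.41×32 + 0.89×307 = 453.05 + 306.9 + 845.12 + 273.23 = 1878.3
P = 2071.19 / 1878.3 × 100 = 110.2694
Fisher = √(L × P) = √(109.2077 × 110.2694) = 109.7372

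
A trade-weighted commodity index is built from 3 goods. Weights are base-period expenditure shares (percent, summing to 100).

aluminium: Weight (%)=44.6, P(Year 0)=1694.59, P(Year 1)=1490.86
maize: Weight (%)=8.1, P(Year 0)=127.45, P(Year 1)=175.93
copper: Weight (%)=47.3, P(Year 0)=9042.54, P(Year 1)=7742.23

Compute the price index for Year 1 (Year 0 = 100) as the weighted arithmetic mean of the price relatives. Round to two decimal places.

90.92

aluminium: 44.6 × (1490.86/1694.59) = 44.6 × 0.879776 = 39.2380
maize: 8.1 × (175.93/127.45) = 8.1 × 1.380384 = 11.1811
copper: 47.3 × (7742.23/9042.54) = 47.3 × 0.856201 = 40.4983
Index = Σ wᵢ·(p₁ᵢ/p₀ᵢ) = 39.2380 + 11.1811 + 40.4983 = 90.9174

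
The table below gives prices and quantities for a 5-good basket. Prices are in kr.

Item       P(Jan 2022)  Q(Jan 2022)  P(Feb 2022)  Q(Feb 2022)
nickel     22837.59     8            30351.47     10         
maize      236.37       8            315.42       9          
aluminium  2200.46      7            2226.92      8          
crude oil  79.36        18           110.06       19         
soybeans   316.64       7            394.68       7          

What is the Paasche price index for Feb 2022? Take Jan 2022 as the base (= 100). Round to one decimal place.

Paasche price index uses current-period quantities as weights.
ΣP(Feb 2022)·Q(Feb 2022) = 30351.47×10 + 315.42×9 + 2226.92×8 + 110.06×19 + 394.68×7 = 303514.7 + 2838.78 + 17815.36 + 2091.14 + 2762.76 = 329022.74
ΣP(Jan 2022)·Q(Feb 2022) = 22837.59×10 + 236.37×9 + 2200.46×8 + 79.36×19 + 316.64×7 = 228375.9 + 2127.33 + 17603.68 + 1507.84 + 2216.48 = 251831.23
Index = 329022.74 / 251831.23 × 100 = 130.6521

130.7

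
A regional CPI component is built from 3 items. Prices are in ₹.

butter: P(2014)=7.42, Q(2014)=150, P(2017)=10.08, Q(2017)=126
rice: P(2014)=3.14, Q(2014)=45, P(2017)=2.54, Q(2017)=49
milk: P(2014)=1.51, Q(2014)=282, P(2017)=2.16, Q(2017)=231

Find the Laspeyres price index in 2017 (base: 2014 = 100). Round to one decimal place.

133.1

Laspeyres price index uses base-period quantities as weights.
ΣP(2017)·Q(2014) = 10.08×150 + 2.54×45 + 2.16×282 = 1512 + 114.3 + 609.12 = 2235.42
ΣP(2014)·Q(2014) = 7.42×150 + 3.14×45 + 1.51×282 = 1113 + 141.3 + 425.82 = 1680.12
Index = 2235.42 / 1680.12 × 100 = 133.0512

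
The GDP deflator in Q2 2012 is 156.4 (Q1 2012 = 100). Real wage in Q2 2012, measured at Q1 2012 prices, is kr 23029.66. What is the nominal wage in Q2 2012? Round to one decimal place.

Nominal = Real × (Index/100) = 23029.66 × (156.4/100)
        = 23029.66 × 1.564 = 36018.3882

36018.4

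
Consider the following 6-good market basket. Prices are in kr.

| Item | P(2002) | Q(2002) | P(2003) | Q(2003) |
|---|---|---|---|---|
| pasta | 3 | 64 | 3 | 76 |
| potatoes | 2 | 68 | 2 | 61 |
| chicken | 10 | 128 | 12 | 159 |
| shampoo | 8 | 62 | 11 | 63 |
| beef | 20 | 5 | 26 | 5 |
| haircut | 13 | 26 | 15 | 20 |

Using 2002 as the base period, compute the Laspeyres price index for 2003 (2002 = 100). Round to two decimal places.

120.61

Laspeyres price index uses base-period quantities as weights.
ΣP(2003)·Q(2002) = 3×64 + 2×68 + 12×128 + 11×62 + 26×5 + 15×26 = 192 + 136 + 1536 + 682 + 130 + 390 = 3066
ΣP(2002)·Q(2002) = 3×64 + 2×68 + 10×128 + 8×62 + 20×5 + 13×26 = 192 + 136 + 1280 + 496 + 100 + 338 = 2542
Index = 3066 / 2542 × 100 = 120.6137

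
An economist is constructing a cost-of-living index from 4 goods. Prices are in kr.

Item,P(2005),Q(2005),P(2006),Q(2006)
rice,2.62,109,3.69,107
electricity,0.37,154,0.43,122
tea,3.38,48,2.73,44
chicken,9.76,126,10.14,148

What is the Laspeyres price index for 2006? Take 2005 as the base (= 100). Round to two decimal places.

Laspeyres price index uses base-period quantities as weights.
ΣP(2006)·Q(2005) = 3.69×109 + 0.43×154 + 2.73×48 + 10.14×126 = 402.21 + 66.22 + 131.04 + 1277.64 = 1877.11
ΣP(2005)·Q(2005) = 2.62×109 + 0.37×154 + 3.38×48 + 9.76×126 = 285.58 + 56.98 + 162.24 + 1229.76 = 1734.56
Index = 1877.11 / 1734.56 × 100 = 108.2182

108.22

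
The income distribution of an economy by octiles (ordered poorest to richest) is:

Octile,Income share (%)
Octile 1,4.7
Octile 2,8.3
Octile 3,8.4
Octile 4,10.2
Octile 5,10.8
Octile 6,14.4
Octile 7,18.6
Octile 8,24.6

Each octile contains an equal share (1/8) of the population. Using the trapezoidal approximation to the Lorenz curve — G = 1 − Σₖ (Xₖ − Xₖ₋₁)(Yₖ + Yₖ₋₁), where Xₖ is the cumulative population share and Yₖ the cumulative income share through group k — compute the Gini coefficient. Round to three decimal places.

Cumulative income shares Yₖ: 0.0470, 0.1300, 0.2140, 0.3160, 0.4240, 0.5680, 0.7540, 1.0000
Σ (Xₖ−Xₖ₋₁)(Yₖ+Yₖ₋₁) = (1/8)(0.0470+0.0000) + (1/8)(0.1300+0.0470) + (1/8)(0.2140+0.1300) + (1/8)(0.3160+0.2140) + (1/8)(0.4240+0.3160) + (1/8)(0.5680+0.4240) + (1/8)(0.7540+0.5680) + (1/8)(1.0000+0.7540)
  = 0.0059 + 0.0221 + 0.0430 + 0.0663 + 0.0925 + 0.1240 + 0.1653 + 0.2193 = 0.7383
G = 1 − 0.7383 = 0.2617

0.262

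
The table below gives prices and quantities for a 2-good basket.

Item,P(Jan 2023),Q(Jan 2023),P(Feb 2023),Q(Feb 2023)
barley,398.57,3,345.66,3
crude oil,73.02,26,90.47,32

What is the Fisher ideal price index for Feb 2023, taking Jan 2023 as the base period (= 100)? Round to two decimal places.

Laspeyres component (base-period weights):
ΣP(Feb 2023)Q(Jan 2023) = 345.66×3 + 90.47×26 = 1036.98 + 2352.22 = 3389.2
ΣP(Jan 2023)Q(Jan 2023) = 398.57×3 + 73.02×26 = 1195.71 + 1898.52 = 3094.23
L = 3389.2 / 3094.23 × 100 = 109.5329
Paasche component (current-period weights):
ΣP(Feb 2023)Q(Feb 2023) = 345.66×3 + 90.47×32 = 1036.98 + 2895.04 = 3932.02
ΣP(Jan 2023)Q(Feb 2023) = 398.57×3 + 73.02×32 = 1195.71 + 2336.64 = 3532.35
P = 3932.02 / 3532.35 × 100 = 111.3146
Fisher = √(L × P) = √(109.5329 × 111.3146) = 110.4201

110.42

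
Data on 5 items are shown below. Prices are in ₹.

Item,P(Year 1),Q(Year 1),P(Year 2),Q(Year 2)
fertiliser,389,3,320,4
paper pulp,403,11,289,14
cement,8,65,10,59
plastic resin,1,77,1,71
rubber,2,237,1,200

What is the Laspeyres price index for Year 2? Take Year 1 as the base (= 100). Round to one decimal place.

76.5

Laspeyres price index uses base-period quantities as weights.
ΣP(Year 2)·Q(Year 1) = 320×3 + 289×11 + 10×65 + 1×77 + 1×237 = 960 + 3179 + 650 + 77 + 237 = 5103
ΣP(Year 1)·Q(Year 1) = 389×3 + 403×11 + 8×65 + 1×77 + 2×237 = 1167 + 4433 + 520 + 77 + 474 = 6671
Index = 5103 / 6671 × 100 = 76.4953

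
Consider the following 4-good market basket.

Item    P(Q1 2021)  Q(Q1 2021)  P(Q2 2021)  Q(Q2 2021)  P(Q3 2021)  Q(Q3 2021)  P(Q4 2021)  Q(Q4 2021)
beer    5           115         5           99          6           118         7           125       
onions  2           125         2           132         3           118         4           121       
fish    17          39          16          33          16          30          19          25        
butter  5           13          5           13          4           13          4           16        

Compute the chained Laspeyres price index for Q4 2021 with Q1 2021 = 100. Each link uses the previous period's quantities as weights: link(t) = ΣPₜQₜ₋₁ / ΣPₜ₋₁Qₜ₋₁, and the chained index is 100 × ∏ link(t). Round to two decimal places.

136.36

Link Q1 2021→Q2 2021:
ΣP(Q2 2021)Q(Q1 2021) = 5×115 + 2×125 + 16×39 + 5×13 = 575 + 250 + 624 + 65 = 1514
ΣP(Q1 2021)Q(Q1 2021) = 5×115 + 2×125 + 17×39 + 5×13 = 575 + 250 + 663 + 65 = 1553
link = 1514/1553 = 0.974887
Link Q2 2021→Q3 2021:
ΣP(Q3 2021)Q(Q2 2021) = 6×99 + 3×132 + 16×33 + 4×13 = 594 + 396 + 528 + 52 = 1570
ΣP(Q2 2021)Q(Q2 2021) = 5×99 + 2×132 + 16×33 + 5×13 = 495 + 264 + 528 + 65 = 1352
link = 1570/1352 = 1.161243
Link Q3 2021→Q4 2021:
ΣP(Q4 2021)Q(Q3 2021) = 7×118 + 4×118 + 19×30 + 4×13 = 826 + 472 + 570 + 52 = 1920
ΣP(Q3 2021)Q(Q3 2021) = 6×118 + 3×118 + 16×30 + 4×13 = 708 + 354 + 480 + 52 = 1594
link = 1920/1594 = 1.204517
Chained index = 100 × 0.974887 × 1.161243 × 1.204517 = 136.3610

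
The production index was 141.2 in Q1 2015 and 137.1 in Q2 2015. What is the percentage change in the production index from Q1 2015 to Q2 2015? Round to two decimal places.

-2.90%

Change = (137.1 − 141.2) / 141.2 × 100
       = -4.1 / 141.2 × 100 = -2.9037%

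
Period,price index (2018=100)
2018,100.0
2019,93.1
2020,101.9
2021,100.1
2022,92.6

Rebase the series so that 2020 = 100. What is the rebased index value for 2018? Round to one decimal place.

Rebased(2018) = 100.0 / 101.9 × 100 = 98.1354

98.1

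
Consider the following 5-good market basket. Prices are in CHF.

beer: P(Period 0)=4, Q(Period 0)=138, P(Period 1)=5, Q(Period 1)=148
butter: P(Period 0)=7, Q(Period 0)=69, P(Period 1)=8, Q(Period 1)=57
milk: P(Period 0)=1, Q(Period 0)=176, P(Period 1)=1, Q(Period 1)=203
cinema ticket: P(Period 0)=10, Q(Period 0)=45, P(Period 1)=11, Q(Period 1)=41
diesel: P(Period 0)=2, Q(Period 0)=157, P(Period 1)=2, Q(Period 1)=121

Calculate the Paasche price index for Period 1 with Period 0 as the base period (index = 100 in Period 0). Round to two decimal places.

Paasche price index uses current-period quantities as weights.
ΣP(Period 1)·Q(Period 1) = 5×148 + 8×57 + 1×203 + 11×41 + 2×121 = 740 + 456 + 203 + 451 + 242 = 2092
ΣP(Period 0)·Q(Period 1) = 4×148 + 7×57 + 1×203 + 10×41 + 2×121 = 592 + 399 + 203 + 410 + 242 = 1846
Index = 2092 / 1846 × 100 = 113.3261

113.33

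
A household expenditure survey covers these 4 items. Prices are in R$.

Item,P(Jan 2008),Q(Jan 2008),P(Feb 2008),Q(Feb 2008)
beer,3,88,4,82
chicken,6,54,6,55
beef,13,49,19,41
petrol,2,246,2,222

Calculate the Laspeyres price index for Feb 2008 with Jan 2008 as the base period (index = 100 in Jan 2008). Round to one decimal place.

Laspeyres price index uses base-period quantities as weights.
ΣP(Feb 2008)·Q(Jan 2008) = 4×88 + 6×54 + 19×49 + 2×246 = 352 + 324 + 931 + 492 = 2099
ΣP(Jan 2008)·Q(Jan 2008) = 3×88 + 6×54 + 13×49 + 2×246 = 264 + 324 + 637 + 492 = 1717
Index = 2099 / 1717 × 100 = 122.2481

122.2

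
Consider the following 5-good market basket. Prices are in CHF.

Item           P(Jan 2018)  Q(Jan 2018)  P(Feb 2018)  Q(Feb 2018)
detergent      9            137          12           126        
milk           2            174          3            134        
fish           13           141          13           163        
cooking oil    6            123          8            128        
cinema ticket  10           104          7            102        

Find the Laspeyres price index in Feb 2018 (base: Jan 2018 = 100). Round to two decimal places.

110.00

Laspeyres price index uses base-period quantities as weights.
ΣP(Feb 2018)·Q(Jan 2018) = 12×137 + 3×174 + 13×141 + 8×123 + 7×104 = 1644 + 522 + 1833 + 984 + 728 = 5711
ΣP(Jan 2018)·Q(Jan 2018) = 9×137 + 2×174 + 13×141 + 6×123 + 10×104 = 1233 + 348 + 1833 + 738 + 1040 = 5192
Index = 5711 / 5192 × 100 = 109.9961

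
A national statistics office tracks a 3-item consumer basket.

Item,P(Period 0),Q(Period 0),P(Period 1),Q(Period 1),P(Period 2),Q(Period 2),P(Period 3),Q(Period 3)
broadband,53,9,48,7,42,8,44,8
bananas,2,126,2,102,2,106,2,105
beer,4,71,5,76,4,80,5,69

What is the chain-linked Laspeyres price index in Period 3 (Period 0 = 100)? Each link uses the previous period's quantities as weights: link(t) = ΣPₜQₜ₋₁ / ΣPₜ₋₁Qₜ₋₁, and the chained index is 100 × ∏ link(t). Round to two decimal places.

Link Period 0→Period 1:
ΣP(Period 1)Q(Period 0) = 48×9 + 2×126 + 5×71 = 432 + 252 + 355 = 1039
ΣP(Period 0)Q(Period 0) = 53×9 + 2×126 + 4×71 = 477 + 252 + 284 = 1013
link = 1039/1013 = 1.025666
Link Period 1→Period 2:
ΣP(Period 2)Q(Period 1) = 42×7 + 2×102 + 4×76 = 294 + 204 + 304 = 802
ΣP(Period 1)Q(Period 1) = 48×7 + 2×102 + 5×76 = 336 + 204 + 380 = 920
link = 802/920 = 0.871739
Link Period 2→Period 3:
ΣP(Period 3)Q(Period 2) = 44×8 + 2×106 + 5×80 = 352 + 212 + 400 = 964
ΣP(Period 2)Q(Period 2) = 42×8 + 2×106 + 4×80 = 336 + 212 + 320 = 868
link = 964/868 = 1.110599
Chained index = 100 × 1.025666 × 0.871739 × 1.110599 = 99.3002

99.30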